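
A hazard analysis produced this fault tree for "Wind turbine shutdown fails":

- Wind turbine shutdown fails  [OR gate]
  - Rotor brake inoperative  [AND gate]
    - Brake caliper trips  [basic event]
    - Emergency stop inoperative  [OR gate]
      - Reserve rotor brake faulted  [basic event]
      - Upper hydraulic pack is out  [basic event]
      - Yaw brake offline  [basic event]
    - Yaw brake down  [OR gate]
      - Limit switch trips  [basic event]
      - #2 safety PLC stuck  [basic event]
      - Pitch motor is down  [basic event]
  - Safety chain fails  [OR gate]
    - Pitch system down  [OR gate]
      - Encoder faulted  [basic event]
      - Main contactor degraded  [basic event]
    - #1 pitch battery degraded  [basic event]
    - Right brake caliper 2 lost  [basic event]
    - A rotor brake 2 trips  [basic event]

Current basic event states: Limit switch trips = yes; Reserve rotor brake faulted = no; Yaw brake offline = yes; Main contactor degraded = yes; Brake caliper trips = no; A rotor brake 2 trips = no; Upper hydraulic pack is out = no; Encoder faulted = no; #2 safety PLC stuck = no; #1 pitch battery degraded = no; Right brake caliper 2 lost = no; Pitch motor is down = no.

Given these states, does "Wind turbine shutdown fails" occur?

Yes

Emergency stop inoperative [OR]: Reserve rotor brake faulted=not, Upper hydraulic pack is out=not, Yaw brake offline=occurs → at least one input occurs → occurs.
Yaw brake down [OR]: Limit switch trips=occurs, #2 safety PLC stuck=not, Pitch motor is down=not → at least one input occurs → occurs.
Rotor brake inoperative [AND]: Brake caliper trips=not, Emergency stop inoperative=occurs, Yaw brake down=occurs → not all inputs occur → does not occur.
Pitch system down [OR]: Encoder faulted=not, Main contactor degraded=occurs → at least one input occurs → occurs.
Safety chain fails [OR]: Pitch system down=occurs, #1 pitch battery degraded=not, Right brake caliper 2 lost=not, A rotor brake 2 trips=not → at least one input occurs → occurs.
Wind turbine shutdown fails [OR]: Rotor brake inoperative=not, Safety chain fails=occurs → at least one input occurs → occurs.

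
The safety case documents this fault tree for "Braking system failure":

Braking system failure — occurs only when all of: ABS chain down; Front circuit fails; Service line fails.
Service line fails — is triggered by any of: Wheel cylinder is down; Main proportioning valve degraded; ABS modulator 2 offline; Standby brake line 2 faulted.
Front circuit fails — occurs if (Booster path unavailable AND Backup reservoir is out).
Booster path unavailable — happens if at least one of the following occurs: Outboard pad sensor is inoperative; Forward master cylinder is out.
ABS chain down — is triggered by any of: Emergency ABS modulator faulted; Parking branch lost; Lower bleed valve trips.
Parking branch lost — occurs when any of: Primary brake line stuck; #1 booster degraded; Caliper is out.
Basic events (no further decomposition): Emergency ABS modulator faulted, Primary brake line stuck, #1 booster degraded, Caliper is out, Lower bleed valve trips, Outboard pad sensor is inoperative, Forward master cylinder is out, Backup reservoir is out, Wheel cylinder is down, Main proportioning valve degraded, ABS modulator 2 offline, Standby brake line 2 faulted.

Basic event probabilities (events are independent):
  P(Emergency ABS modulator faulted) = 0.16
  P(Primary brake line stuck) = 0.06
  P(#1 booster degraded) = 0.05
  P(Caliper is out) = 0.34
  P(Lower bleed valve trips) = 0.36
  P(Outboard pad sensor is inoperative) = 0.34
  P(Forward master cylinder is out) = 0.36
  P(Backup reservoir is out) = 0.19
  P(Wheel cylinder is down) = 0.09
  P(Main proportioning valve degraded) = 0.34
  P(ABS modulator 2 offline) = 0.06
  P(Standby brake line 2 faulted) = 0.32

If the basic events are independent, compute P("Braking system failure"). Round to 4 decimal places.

0.0462

P(Parking branch lost) [OR] = 1 − (1−0.06) × (1−0.05) × (1−0.34) = 0.410620
P(ABS chain down) [OR] = 1 − (1−0.16) × (1−0.410620) × (1−0.36) = 0.683149
P(Booster path unavailable) [OR] = 1 − (1−0.34) × (1−0.36) = 0.577600
P(Front circuit fails) [AND] = 0.577600 × 0.19 = 0.109744
P(Service line fails) [OR] = 1 − (1−0.09) × (1−0.34) × (1−0.06) × (1−0.32) = 0.616096
P(Braking system failure) [AND] = 0.683149 × 0.109744 × 0.616096 = 0.046190
Rounded to 4 decimal places: P(Braking system failure) ≈ 0.0462.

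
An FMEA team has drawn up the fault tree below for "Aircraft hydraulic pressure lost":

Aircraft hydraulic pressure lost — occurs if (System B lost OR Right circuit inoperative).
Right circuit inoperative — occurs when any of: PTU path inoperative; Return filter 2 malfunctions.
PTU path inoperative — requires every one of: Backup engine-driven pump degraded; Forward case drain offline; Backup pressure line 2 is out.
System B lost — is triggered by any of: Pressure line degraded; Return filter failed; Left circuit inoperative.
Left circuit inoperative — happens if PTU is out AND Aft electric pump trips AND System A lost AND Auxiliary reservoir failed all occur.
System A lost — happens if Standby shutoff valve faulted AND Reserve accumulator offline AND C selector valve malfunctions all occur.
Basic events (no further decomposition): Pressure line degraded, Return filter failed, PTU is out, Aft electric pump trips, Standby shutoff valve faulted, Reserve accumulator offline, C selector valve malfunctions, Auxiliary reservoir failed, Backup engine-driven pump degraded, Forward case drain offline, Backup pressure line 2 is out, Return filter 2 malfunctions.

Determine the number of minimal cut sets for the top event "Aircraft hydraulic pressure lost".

5

System A lost [AND]: one cut set from each child combined → 1 × 1 × 1 = 1 cut set(s).
Left circuit inoperative [AND]: one cut set from each child combined → 1 × 1 × 1 × 1 = 1 cut set(s).
System B lost [OR]: union of children's cut sets → 3 cut set(s).
PTU path inoperative [AND]: one cut set from each child combined → 1 × 1 × 1 = 1 cut set(s).
Right circuit inoperative [OR]: union of children's cut sets → 2 cut set(s).
Aircraft hydraulic pressure lost [OR]: union of children's cut sets → 5 cut set(s).
Minimal cut sets: {Pressure line degraded}; {Return filter failed}; {Aft electric pump trips, Auxiliary reservoir failed, C selector valve malfunctions, PTU is out, Reserve accumulator offline, Standby shutoff valve faulted}; {Backup engine-driven pump degraded, Backup pressure line 2 is out, Forward case drain offline}; {Return filter 2 malfunctions}.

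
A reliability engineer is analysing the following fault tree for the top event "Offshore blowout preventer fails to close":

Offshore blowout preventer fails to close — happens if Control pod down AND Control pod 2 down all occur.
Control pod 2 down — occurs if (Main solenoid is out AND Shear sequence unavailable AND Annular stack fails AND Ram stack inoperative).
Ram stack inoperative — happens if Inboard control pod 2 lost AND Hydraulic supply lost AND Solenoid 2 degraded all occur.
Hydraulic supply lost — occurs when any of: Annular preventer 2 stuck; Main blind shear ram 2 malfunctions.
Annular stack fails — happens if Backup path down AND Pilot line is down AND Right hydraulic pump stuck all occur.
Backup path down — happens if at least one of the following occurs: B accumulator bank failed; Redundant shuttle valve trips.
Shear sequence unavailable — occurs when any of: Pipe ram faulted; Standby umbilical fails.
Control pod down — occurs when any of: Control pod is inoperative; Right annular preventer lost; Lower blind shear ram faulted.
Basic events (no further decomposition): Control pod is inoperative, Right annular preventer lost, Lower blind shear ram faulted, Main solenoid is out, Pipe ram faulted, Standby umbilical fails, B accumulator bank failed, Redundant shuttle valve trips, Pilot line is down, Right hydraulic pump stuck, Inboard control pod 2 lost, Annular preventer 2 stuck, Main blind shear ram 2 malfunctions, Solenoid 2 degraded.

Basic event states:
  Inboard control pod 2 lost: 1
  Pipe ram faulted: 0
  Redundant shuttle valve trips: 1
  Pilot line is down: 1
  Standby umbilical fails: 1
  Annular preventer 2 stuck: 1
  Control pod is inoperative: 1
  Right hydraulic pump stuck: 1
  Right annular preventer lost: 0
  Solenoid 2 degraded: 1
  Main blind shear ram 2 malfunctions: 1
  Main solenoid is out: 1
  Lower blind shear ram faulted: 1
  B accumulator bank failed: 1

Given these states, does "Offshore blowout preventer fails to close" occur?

Control pod down [OR]: Control pod is inoperative=occurs, Right annular preventer lost=not, Lower blind shear ram faulted=occurs → at least one input occurs → occurs.
Shear sequence unavailable [OR]: Pipe ram faulted=not, Standby umbilical fails=occurs → at least one input occurs → occurs.
Backup path down [OR]: B accumulator bank failed=occurs, Redundant shuttle valve trips=occurs → at least one input occurs → occurs.
Annular stack fails [AND]: Backup path down=occurs, Pilot line is down=occurs, Right hydraulic pump stuck=occurs → all inputs occur → occurs.
Hydraulic supply lost [OR]: Annular preventer 2 stuck=occurs, Main blind shear ram 2 malfunctions=occurs → at least one input occurs → occurs.
Ram stack inoperative [AND]: Inboard control pod 2 lost=occurs, Hydraulic supply lost=occurs, Solenoid 2 degraded=occurs → all inputs occur → occurs.
Control pod 2 down [AND]: Main solenoid is out=occurs, Shear sequence unavailable=occurs, Annular stack fails=occurs, Ram stack inoperative=occurs → all inputs occur → occurs.
Offshore blowout preventer fails to close [AND]: Control pod down=occurs, Control pod 2 down=occurs → all inputs occur → occurs.

Yes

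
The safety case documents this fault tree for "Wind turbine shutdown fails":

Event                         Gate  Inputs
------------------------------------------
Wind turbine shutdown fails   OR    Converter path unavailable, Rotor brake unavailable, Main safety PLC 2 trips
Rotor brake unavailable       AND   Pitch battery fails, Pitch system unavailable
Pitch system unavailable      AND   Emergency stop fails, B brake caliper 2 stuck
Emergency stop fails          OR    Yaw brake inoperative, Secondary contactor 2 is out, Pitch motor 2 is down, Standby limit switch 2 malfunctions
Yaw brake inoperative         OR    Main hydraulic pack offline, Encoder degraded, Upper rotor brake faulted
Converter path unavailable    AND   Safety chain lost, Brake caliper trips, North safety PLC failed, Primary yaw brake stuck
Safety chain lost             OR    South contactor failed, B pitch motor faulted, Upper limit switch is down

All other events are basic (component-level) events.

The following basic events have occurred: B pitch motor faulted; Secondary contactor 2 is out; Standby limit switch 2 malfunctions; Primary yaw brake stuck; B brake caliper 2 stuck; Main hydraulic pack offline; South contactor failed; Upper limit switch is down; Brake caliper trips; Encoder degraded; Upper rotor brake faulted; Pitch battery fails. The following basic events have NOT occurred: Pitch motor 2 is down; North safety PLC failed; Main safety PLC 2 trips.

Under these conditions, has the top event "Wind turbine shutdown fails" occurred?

Safety chain lost [OR]: South contactor failed=occurs, B pitch motor faulted=occurs, Upper limit switch is down=occurs → at least one input occurs → occurs.
Converter path unavailable [AND]: Safety chain lost=occurs, Brake caliper trips=occurs, North safety PLC failed=not, Primary yaw brake stuck=occurs → not all inputs occur → does not occur.
Yaw brake inoperative [OR]: Main hydraulic pack offline=occurs, Encoder degraded=occurs, Upper rotor brake faulted=occurs → at least one input occurs → occurs.
Emergency stop fails [OR]: Yaw brake inoperative=occurs, Secondary contactor 2 is out=occurs, Pitch motor 2 is down=not, Standby limit switch 2 malfunctions=occurs → at least one input occurs → occurs.
Pitch system unavailable [AND]: Emergency stop fails=occurs, B brake caliper 2 stuck=occurs → all inputs occur → occurs.
Rotor brake unavailable [AND]: Pitch battery fails=occurs, Pitch system unavailable=occurs → all inputs occur → occurs.
Wind turbine shutdown fails [OR]: Converter path unavailable=not, Rotor brake unavailable=occurs, Main safety PLC 2 trips=not → at least one input occurs → occurs.

Yes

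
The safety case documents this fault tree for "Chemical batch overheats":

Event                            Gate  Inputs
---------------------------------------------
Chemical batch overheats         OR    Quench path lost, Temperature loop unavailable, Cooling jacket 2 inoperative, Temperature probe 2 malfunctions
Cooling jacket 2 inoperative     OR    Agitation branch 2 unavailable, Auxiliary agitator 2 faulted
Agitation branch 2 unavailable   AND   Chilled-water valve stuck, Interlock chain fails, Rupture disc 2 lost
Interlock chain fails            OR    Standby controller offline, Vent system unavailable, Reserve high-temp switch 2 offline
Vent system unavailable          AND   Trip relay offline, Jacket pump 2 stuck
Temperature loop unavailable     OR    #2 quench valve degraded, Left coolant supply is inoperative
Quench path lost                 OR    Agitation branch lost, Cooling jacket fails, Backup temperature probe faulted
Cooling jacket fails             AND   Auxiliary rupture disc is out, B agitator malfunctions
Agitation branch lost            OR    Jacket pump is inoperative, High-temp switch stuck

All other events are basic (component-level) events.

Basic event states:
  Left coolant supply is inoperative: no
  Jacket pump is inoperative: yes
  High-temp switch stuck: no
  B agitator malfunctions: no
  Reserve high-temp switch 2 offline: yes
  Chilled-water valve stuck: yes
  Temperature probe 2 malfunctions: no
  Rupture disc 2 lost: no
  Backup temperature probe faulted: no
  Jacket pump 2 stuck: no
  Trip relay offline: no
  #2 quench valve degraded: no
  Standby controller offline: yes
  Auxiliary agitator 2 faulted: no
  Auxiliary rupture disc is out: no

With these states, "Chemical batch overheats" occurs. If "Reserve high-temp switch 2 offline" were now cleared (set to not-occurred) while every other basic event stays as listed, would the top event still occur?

Yes

Counterfactual: set "Reserve high-temp switch 2 offline" to not occurred.
Agitation branch lost [OR]: Jacket pump is inoperative=occurs, High-temp switch stuck=not → at least one input occurs → occurs.
Cooling jacket fails [AND]: Auxiliary rupture disc is out=not, B agitator malfunctions=not → not all inputs occur → does not occur.
Quench path lost [OR]: Agitation branch lost=occurs, Cooling jacket fails=not, Backup temperature probe faulted=not → at least one input occurs → occurs.
Temperature loop unavailable [OR]: #2 quench valve degraded=not, Left coolant supply is inoperative=not → no input occurs → does not occur.
Vent system unavailable [AND]: Trip relay offline=not, Jacket pump 2 stuck=not → not all inputs occur → does not occur.
Interlock chain fails [OR]: Standby controller offline=occurs, Vent system unavailable=not, Reserve high-temp switch 2 offline=not → at least one input occurs → occurs.
Agitation branch 2 unavailable [AND]: Chilled-water valve stuck=occurs, Interlock chain fails=occurs, Rupture disc 2 lost=not → not all inputs occur → does not occur.
Cooling jacket 2 inoperative [OR]: Agitation branch 2 unavailable=not, Auxiliary agitator 2 faulted=not → no input occurs → does not occur.
Chemical batch overheats [OR]: Quench path lost=occurs, Temperature loop unavailable=not, Cooling jacket 2 inoperative=not, Temperature probe 2 malfunctions=not → at least one input occurs → occurs.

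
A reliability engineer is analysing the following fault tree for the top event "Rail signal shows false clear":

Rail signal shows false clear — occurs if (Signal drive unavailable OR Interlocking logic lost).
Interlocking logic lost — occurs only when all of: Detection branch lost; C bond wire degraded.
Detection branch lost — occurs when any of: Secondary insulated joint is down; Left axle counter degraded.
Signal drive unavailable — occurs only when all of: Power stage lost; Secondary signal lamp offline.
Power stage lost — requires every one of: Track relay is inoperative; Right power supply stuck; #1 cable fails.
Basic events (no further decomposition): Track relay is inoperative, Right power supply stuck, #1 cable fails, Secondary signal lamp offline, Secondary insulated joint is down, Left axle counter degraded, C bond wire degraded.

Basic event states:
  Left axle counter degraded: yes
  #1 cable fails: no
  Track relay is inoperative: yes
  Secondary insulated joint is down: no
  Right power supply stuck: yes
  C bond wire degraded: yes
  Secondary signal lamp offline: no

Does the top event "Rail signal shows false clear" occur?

Yes

Power stage lost [AND]: Track relay is inoperative=occurs, Right power supply stuck=occurs, #1 cable fails=not → not all inputs occur → does not occur.
Signal drive unavailable [AND]: Power stage lost=not, Secondary signal lamp offline=not → not all inputs occur → does not occur.
Detection branch lost [OR]: Secondary insulated joint is down=not, Left axle counter degraded=occurs → at least one input occurs → occurs.
Interlocking logic lost [AND]: Detection branch lost=occurs, C bond wire degraded=occurs → all inputs occur → occurs.
Rail signal shows false clear [OR]: Signal drive unavailable=not, Interlocking logic lost=occurs → at least one input occurs → occurs.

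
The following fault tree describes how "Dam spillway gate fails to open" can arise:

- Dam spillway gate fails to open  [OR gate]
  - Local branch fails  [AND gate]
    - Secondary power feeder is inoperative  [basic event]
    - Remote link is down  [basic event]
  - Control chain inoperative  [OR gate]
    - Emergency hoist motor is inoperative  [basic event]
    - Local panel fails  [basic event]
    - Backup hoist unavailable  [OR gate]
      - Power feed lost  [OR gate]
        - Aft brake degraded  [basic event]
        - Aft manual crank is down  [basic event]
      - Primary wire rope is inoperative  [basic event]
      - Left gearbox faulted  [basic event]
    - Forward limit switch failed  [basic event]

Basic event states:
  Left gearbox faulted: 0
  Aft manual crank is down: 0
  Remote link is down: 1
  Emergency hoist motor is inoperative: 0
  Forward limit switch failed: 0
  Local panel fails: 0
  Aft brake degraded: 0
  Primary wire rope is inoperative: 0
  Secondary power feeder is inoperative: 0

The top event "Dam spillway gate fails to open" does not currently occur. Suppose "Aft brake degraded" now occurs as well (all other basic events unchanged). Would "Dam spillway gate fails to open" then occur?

Counterfactual: set "Aft brake degraded" to occurred.
Local branch fails [AND]: Secondary power feeder is inoperative=not, Remote link is down=occurs → not all inputs occur → does not occur.
Power feed lost [OR]: Aft brake degraded=occurs, Aft manual crank is down=not → at least one input occurs → occurs.
Backup hoist unavailable [OR]: Power feed lost=occurs, Primary wire rope is inoperative=not, Left gearbox faulted=not → at least one input occurs → occurs.
Control chain inoperative [OR]: Emergency hoist motor is inoperative=not, Local panel fails=not, Backup hoist unavailable=occurs, Forward limit switch failed=not → at least one input occurs → occurs.
Dam spillway gate fails to open [OR]: Local branch fails=not, Control chain inoperative=occurs → at least one input occurs → occurs.

Yes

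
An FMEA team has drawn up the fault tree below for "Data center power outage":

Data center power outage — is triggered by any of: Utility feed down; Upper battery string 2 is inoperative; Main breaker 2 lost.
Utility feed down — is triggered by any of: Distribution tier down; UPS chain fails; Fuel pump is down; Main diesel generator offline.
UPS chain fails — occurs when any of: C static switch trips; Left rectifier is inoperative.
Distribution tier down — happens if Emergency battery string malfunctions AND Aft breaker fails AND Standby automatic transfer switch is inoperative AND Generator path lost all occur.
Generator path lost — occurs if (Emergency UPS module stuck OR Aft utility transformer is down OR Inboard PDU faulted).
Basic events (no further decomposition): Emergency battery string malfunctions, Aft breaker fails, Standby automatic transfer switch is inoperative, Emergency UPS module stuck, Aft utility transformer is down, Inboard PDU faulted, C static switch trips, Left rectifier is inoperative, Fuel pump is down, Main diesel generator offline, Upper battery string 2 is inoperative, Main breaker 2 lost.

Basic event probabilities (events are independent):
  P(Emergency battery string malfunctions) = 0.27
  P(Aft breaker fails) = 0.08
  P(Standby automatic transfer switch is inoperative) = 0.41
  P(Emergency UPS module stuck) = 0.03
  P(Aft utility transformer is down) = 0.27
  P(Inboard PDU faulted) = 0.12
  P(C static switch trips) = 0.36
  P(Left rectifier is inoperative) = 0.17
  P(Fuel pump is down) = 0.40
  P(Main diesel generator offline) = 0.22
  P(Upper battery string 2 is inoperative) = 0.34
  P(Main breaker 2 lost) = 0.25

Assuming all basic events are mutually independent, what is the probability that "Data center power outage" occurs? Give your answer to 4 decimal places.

0.8774

P(Generator path lost) [OR] = 1 − (1−0.03) × (1−0.27) × (1−0.12) = 0.376872
P(Distribution tier down) [AND] = 0.27 × 0.08 × 0.41 × 0.376872 = 0.003338
P(UPS chain fails) [OR] = 1 − (1−0.36) × (1−0.17) = 0.468800
P(Utility feed down) [OR] = 1 − (1−0.003338) × (1−0.468800) × (1−0.40) × (1−0.22) = 0.752228
P(Data center power outage) [OR] = 1 − (1−0.752228) × (1−0.34) × (1−0.25) = 0.877353
Rounded to 4 decimal places: P(Data center power outage) ≈ 0.8774.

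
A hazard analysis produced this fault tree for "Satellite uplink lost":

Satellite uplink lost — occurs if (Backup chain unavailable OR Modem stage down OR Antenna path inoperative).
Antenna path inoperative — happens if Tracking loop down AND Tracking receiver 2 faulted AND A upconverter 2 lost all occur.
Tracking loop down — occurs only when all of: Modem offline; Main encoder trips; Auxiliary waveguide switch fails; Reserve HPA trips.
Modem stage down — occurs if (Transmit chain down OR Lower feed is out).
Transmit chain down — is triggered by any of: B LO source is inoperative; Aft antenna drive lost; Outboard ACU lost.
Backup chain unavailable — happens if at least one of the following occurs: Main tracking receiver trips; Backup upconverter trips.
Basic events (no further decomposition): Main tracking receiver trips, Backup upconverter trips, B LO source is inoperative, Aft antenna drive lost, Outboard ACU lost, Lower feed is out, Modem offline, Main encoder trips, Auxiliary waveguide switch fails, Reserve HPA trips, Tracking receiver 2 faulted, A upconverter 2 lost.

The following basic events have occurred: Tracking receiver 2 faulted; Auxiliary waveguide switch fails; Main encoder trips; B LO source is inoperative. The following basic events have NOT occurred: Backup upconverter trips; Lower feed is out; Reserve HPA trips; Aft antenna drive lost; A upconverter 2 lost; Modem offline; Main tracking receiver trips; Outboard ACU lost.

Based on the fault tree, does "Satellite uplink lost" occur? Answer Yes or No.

Yes

Backup chain unavailable [OR]: Main tracking receiver trips=not, Backup upconverter trips=not → no input occurs → does not occur.
Transmit chain down [OR]: B LO source is inoperative=occurs, Aft antenna drive lost=not, Outboard ACU lost=not → at least one input occurs → occurs.
Modem stage down [OR]: Transmit chain down=occurs, Lower feed is out=not → at least one input occurs → occurs.
Tracking loop down [AND]: Modem offline=not, Main encoder trips=occurs, Auxiliary waveguide switch fails=occurs, Reserve HPA trips=not → not all inputs occur → does not occur.
Antenna path inoperative [AND]: Tracking loop down=not, Tracking receiver 2 faulted=occurs, A upconverter 2 lost=not → not all inputs occur → does not occur.
Satellite uplink lost [OR]: Backup chain unavailable=not, Modem stage down=occurs, Antenna path inoperative=not → at least one input occurs → occurs.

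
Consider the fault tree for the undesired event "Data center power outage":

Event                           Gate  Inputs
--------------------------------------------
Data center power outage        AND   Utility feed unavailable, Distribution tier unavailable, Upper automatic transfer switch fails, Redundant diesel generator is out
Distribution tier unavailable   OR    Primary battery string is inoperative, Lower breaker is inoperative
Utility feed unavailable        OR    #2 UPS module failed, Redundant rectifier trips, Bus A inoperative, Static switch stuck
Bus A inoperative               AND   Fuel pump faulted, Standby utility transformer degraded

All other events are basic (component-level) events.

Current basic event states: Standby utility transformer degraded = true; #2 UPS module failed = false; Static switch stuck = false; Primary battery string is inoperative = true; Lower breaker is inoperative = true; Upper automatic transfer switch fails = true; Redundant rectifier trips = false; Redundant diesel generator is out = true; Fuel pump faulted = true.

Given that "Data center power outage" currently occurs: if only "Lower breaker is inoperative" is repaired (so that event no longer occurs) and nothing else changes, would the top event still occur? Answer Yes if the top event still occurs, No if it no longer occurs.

Yes

Counterfactual: set "Lower breaker is inoperative" to not occurred.
Bus A inoperative [AND]: Fuel pump faulted=occurs, Standby utility transformer degraded=occurs → all inputs occur → occurs.
Utility feed unavailable [OR]: #2 UPS module failed=not, Redundant rectifier trips=not, Bus A inoperative=occurs, Static switch stuck=not → at least one input occurs → occurs.
Distribution tier unavailable [OR]: Primary battery string is inoperative=occurs, Lower breaker is inoperative=not → at least one input occurs → occurs.
Data center power outage [AND]: Utility feed unavailable=occurs, Distribution tier unavailable=occurs, Upper automatic transfer switch fails=occurs, Redundant diesel generator is out=occurs → all inputs occur → occurs.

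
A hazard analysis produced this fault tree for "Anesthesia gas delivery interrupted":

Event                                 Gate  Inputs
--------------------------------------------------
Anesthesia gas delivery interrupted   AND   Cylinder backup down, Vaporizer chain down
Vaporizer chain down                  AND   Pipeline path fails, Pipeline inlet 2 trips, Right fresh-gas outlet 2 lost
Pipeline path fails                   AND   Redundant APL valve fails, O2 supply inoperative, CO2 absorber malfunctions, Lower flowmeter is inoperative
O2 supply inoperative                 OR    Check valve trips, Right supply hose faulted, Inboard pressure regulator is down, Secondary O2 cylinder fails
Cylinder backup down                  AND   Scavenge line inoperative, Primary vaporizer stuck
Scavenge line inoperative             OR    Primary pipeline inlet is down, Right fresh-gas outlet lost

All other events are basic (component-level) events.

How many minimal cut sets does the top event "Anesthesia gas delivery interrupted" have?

8

Scavenge line inoperative [OR]: union of children's cut sets → 2 cut set(s).
Cylinder backup down [AND]: one cut set from each child combined → 2 × 1 = 2 cut set(s).
O2 supply inoperative [OR]: union of children's cut sets → 4 cut set(s).
Pipeline path fails [AND]: one cut set from each child combined → 1 × 4 × 1 × 1 = 4 cut set(s).
Vaporizer chain down [AND]: one cut set from each child combined → 4 × 1 × 1 = 4 cut set(s).
Anesthesia gas delivery interrupted [AND]: one cut set from each child combined → 2 × 4 = 8 cut set(s).
Minimal cut sets: {CO2 absorber malfunctions, Check valve trips, Lower flowmeter is inoperative, Pipeline inlet 2 trips, Primary pipeline inlet is down, Primary vaporizer stuck, Redundant APL valve fails, Right fresh-gas outlet 2 lost}; {CO2 absorber malfunctions, Lower flowmeter is inoperative, Pipeline inlet 2 trips, Primary pipeline inlet is down, Primary vaporizer stuck, Redundant APL valve fails, Right fresh-gas outlet 2 lost, Right supply hose faulted}; {CO2 absorber malfunctions, Inboard pressure regulator is down, Lower flowmeter is inoperative, Pipeline inlet 2 trips, Primary pipeline inlet is down, Primary vaporizer stuck, Redundant APL valve fails, Right fresh-gas outlet 2 lost}; {CO2 absorber malfunctions, Lower flowmeter is inoperative, Pipeline inlet 2 trips, Primary pipeline inlet is down, Primary vaporizer stuck, Redundant APL valve fails, Right fresh-gas outlet 2 lost, Secondary O2 cylinder fails}; {CO2 absorber malfunctions, Check valve trips, Lower flowmeter is inoperative, Pipeline inlet 2 trips, Primary vaporizer stuck, Redundant APL valve fails, Right fresh-gas outlet 2 lost, Right fresh-gas outlet lost}; {CO2 absorber malfunctions, Lower flowmeter is inoperative, Pipeline inlet 2 trips, Primary vaporizer stuck, Redundant APL valve fails, Right fresh-gas outlet 2 lost, Right fresh-gas outlet lost, Right supply hose faulted}; {CO2 absorber malfunctions, Inboard pressure regulator is down, Lower flowmeter is inoperative, Pipeline inlet 2 trips, Primary vaporizer stuck, Redundant APL valve fails, Right fresh-gas outlet 2 lost, Right fresh-gas outlet lost}; {CO2 absorber malfunctions, Lower flowmeter is inoperative, Pipeline inlet 2 trips, Primary vaporizer stuck, Redundant APL valve fails, Right fresh-gas outlet 2 lost, Right fresh-gas outlet lost, Secondary O2 cylinder fails}.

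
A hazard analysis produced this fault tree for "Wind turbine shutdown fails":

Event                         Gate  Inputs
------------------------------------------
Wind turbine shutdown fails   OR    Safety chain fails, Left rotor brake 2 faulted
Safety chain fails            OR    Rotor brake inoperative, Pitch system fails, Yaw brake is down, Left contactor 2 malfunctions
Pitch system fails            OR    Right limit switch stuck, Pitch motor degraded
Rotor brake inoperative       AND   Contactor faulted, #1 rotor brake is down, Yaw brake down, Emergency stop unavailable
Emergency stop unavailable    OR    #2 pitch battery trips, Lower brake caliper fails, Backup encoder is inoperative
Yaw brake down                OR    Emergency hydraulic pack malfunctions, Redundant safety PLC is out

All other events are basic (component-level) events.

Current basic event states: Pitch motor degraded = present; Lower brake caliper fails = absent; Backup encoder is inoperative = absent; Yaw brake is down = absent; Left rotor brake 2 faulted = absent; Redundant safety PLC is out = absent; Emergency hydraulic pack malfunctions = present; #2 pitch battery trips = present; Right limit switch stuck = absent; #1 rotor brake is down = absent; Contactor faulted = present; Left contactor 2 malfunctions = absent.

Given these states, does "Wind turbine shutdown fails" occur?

Yes

Yaw brake down [OR]: Emergency hydraulic pack malfunctions=occurs, Redundant safety PLC is out=not → at least one input occurs → occurs.
Emergency stop unavailable [OR]: #2 pitch battery trips=occurs, Lower brake caliper fails=not, Backup encoder is inoperative=not → at least one input occurs → occurs.
Rotor brake inoperative [AND]: Contactor faulted=occurs, #1 rotor brake is down=not, Yaw brake down=occurs, Emergency stop unavailable=occurs → not all inputs occur → does not occur.
Pitch system fails [OR]: Right limit switch stuck=not, Pitch motor degraded=occurs → at least one input occurs → occurs.
Safety chain fails [OR]: Rotor brake inoperative=not, Pitch system fails=occurs, Yaw brake is down=not, Left contactor 2 malfunctions=not → at least one input occurs → occurs.
Wind turbine shutdown fails [OR]: Safety chain fails=occurs, Left rotor brake 2 faulted=not → at least one input occurs → occurs.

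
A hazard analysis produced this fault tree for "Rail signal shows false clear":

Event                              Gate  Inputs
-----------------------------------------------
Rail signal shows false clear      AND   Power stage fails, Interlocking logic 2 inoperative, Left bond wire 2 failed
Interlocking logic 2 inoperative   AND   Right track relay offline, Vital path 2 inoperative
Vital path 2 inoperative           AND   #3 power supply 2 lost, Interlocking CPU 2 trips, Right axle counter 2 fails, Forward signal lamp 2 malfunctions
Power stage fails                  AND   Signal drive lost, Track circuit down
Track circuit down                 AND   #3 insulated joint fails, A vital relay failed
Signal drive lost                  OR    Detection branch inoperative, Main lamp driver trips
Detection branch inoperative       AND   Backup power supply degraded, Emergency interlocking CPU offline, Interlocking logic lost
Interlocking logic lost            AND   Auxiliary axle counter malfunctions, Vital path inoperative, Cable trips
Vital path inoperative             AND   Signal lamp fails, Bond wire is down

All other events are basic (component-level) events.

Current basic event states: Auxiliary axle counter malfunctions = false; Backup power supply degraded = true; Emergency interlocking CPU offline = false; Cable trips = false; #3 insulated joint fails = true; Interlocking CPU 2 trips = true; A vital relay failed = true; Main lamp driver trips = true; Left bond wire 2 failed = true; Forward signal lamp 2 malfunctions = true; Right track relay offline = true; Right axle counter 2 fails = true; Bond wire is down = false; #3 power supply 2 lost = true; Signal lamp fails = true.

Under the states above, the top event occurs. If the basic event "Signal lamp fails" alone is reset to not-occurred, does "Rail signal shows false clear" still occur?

Counterfactual: set "Signal lamp fails" to not occurred.
Vital path inoperative [AND]: Signal lamp fails=not, Bond wire is down=not → not all inputs occur → does not occur.
Interlocking logic lost [AND]: Auxiliary axle counter malfunctions=not, Vital path inoperative=not, Cable trips=not → not all inputs occur → does not occur.
Detection branch inoperative [AND]: Backup power supply degraded=occurs, Emergency interlocking CPU offline=not, Interlocking logic lost=not → not all inputs occur → does not occur.
Signal drive lost [OR]: Detection branch inoperative=not, Main lamp driver trips=occurs → at least one input occurs → occurs.
Track circuit down [AND]: #3 insulated joint fails=occurs, A vital relay failed=occurs → all inputs occur → occurs.
Power stage fails [AND]: Signal drive lost=occurs, Track circuit down=occurs → all inputs occur → occurs.
Vital path 2 inoperative [AND]: #3 power supply 2 lost=occurs, Interlocking CPU 2 trips=occurs, Right axle counter 2 fails=occurs, Forward signal lamp 2 malfunctions=occurs → all inputs occur → occurs.
Interlocking logic 2 inoperative [AND]: Right track relay offline=occurs, Vital path 2 inoperative=occurs → all inputs occur → occurs.
Rail signal shows false clear [AND]: Power stage fails=occurs, Interlocking logic 2 inoperative=occurs, Left bond wire 2 failed=occurs → all inputs occur → occurs.

Yes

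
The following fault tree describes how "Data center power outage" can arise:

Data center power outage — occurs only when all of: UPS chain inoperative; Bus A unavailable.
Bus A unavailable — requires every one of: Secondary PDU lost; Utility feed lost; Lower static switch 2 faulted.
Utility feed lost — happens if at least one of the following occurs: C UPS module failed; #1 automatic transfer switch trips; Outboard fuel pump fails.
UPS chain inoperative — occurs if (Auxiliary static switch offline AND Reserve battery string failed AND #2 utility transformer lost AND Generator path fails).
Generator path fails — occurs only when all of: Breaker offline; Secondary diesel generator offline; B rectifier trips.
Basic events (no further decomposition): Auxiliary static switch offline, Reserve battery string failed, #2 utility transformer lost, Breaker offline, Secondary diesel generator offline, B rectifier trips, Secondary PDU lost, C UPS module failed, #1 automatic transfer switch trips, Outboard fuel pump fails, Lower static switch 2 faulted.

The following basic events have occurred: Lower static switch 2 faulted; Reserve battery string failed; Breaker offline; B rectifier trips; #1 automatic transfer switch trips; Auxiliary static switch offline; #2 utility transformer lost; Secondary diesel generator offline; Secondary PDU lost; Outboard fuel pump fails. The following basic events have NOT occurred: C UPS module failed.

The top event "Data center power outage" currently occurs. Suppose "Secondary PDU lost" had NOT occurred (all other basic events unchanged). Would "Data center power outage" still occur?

No

Counterfactual: set "Secondary PDU lost" to not occurred.
Generator path fails [AND]: Breaker offline=occurs, Secondary diesel generator offline=occurs, B rectifier trips=occurs → all inputs occur → occurs.
UPS chain inoperative [AND]: Auxiliary static switch offline=occurs, Reserve battery string failed=occurs, #2 utility transformer lost=occurs, Generator path fails=occurs → all inputs occur → occurs.
Utility feed lost [OR]: C UPS module failed=not, #1 automatic transfer switch trips=occurs, Outboard fuel pump fails=occurs → at least one input occurs → occurs.
Bus A unavailable [AND]: Secondary PDU lost=not, Utility feed lost=occurs, Lower static switch 2 faulted=occurs → not all inputs occur → does not occur.
Data center power outage [AND]: UPS chain inoperative=occurs, Bus A unavailable=not → not all inputs occur → does not occur.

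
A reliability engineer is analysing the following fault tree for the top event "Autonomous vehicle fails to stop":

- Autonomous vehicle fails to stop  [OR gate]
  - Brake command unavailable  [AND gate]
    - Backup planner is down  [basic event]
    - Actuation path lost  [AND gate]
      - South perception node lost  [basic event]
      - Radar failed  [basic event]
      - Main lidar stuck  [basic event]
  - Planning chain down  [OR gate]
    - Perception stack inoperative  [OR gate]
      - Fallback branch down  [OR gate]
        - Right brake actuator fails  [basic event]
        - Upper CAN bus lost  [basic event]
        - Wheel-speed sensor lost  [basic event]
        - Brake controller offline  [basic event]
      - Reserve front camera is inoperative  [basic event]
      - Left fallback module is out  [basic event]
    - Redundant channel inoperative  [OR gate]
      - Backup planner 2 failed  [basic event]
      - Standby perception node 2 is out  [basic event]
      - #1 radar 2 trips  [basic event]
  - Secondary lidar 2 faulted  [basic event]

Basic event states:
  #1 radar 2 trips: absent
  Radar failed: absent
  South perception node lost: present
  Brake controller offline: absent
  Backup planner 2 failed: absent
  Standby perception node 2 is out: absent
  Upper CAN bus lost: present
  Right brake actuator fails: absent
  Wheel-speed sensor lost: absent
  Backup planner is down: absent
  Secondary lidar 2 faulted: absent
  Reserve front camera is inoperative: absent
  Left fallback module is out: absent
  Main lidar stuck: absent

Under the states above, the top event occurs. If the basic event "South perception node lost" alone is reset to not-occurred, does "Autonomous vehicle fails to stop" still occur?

Counterfactual: set "South perception node lost" to not occurred.
Actuation path lost [AND]: South perception node lost=not, Radar failed=not, Main lidar stuck=not → not all inputs occur → does not occur.
Brake command unavailable [AND]: Backup planner is down=not, Actuation path lost=not → not all inputs occur → does not occur.
Fallback branch down [OR]: Right brake actuator fails=not, Upper CAN bus lost=occurs, Wheel-speed sensor lost=not, Brake controller offline=not → at least one input occurs → occurs.
Perception stack inoperative [OR]: Fallback branch down=occurs, Reserve front camera is inoperative=not, Left fallback module is out=not → at least one input occurs → occurs.
Redundant channel inoperative [OR]: Backup planner 2 failed=not, Standby perception node 2 is out=not, #1 radar 2 trips=not → no input occurs → does not occur.
Planning chain down [OR]: Perception stack inoperative=occurs, Redundant channel inoperative=not → at least one input occurs → occurs.
Autonomous vehicle fails to stop [OR]: Brake command unavailable=not, Planning chain down=occurs, Secondary lidar 2 faulted=not → at least one input occurs → occurs.

Yes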